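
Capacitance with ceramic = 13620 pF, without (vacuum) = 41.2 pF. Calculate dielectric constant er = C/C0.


er = 13620 / 41.2 = 330.58

330.58


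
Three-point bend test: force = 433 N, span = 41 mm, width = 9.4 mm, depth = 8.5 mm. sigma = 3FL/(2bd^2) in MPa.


sigma = 3*433*41/(2*9.4*8.5^2) = 39.2 MPa

39.2


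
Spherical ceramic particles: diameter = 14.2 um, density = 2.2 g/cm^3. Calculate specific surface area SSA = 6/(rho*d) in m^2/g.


SSA = 6 / (2.2 * 14.2) = 0.192 m^2/g

0.192


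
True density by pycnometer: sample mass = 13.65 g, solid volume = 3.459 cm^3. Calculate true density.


TD = 13.65 / 3.459 = 3.946 g/cm^3

3.946


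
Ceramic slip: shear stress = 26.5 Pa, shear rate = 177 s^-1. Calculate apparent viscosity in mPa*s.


eta = tau/gamma * 1000 = 26.5/177 * 1000 = 149.7 mPa*s

149.7


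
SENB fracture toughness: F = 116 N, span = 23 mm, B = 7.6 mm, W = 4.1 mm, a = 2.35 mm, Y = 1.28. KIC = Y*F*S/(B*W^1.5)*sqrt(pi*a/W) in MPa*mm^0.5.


KIC = 1.28*116*23/(7.6*4.1^1.5)*sqrt(pi*2.35/4.1) = 72.63

72.63


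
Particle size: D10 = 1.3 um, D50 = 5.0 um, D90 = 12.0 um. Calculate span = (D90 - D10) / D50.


Span = (12.0 - 1.3) / 5.0 = 10.7 / 5.0 = 2.14

2.14


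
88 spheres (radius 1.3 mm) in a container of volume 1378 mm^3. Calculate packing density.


V_sphere = 4/3*pi*1.3^3 = 9.2028 mm^3
Total V = 88*9.2028 = 809.8464 mm^3
PD = 809.8464 / 1378 = 0.588

0.588


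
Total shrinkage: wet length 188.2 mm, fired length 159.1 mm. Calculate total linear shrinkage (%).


TS = (188.2 - 159.1) / 188.2 * 100 = 15.46%

15.46


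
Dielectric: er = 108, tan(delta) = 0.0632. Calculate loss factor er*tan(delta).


Loss = 108 * 0.0632 = 6.826

6.826


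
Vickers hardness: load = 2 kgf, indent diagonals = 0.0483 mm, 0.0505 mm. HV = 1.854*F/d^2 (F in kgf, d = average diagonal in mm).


d_avg = (0.0483+0.0505)/2 = 0.0494 mm
HV = 1.854*2/0.0494^2 = 1519

1519


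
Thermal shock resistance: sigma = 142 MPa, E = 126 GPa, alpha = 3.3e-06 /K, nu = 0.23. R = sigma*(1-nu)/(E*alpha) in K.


R = 142*(1-0.23)/(126*1000*3.3e-06) = 263 K

263


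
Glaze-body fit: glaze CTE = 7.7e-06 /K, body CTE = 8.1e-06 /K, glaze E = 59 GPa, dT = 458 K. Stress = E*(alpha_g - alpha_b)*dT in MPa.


Stress = 59*1000*(7.7e-06 - 8.1e-06)*458 = -10.8 MPa

-10.8


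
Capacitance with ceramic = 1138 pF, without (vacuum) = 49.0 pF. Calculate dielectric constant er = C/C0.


er = 1138 / 49.0 = 23.22

23.22


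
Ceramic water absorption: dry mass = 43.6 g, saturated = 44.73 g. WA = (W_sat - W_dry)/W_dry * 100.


WA = (44.73 - 43.6) / 43.6 * 100 = 2.59%

2.59


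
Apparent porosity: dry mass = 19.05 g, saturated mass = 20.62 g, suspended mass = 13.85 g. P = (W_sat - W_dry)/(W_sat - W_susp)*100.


P = (20.62 - 19.05) / (20.62 - 13.85) * 100 = 1.57 / 6.77 * 100 = 23.2%

23.2


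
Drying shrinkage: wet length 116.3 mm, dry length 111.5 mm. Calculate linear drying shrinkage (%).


DS = (116.3 - 111.5) / 116.3 * 100 = 4.13%

4.13


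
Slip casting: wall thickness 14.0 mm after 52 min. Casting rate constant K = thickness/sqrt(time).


K = 14.0 / sqrt(52) = 14.0 / 7.2111 = 1.941 mm/min^0.5

1.941


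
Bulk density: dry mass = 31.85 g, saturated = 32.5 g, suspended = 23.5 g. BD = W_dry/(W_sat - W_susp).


BD = 31.85 / (32.5 - 23.5) = 31.85 / 9.0 = 3.539 g/cm^3

3.539


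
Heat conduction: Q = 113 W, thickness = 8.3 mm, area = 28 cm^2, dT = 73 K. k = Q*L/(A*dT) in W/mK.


k = 113*8.3/1000/(28/10000*73) = 4.59 W/mK

4.59


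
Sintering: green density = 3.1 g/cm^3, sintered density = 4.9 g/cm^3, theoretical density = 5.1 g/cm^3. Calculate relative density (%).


Relative = 4.9 / 5.1 * 100 = 96.1%

96.1


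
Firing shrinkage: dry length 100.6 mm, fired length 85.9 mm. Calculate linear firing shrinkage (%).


FS = (100.6 - 85.9) / 100.6 * 100 = 14.61%

14.61


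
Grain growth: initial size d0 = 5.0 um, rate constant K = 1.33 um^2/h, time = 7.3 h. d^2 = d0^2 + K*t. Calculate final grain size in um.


d^2 = 5.0^2 + 1.33*7.3 = 34.709
d = sqrt(34.709) = 5.89 um

5.89


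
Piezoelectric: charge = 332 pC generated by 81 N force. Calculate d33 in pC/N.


d33 = 332 / 81 = 4.1 pC/N

4.1


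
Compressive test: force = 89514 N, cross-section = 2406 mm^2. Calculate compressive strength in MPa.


CS = 89514 / 2406 = 37.2 MPa

37.2


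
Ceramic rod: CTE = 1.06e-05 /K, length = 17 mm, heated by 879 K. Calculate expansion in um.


dL = 1.06e-05 * 17 * 879 * 1000 = 158.396 um

158.396


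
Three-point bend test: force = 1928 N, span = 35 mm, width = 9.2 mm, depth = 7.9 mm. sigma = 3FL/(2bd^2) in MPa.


sigma = 3*1928*35/(2*9.2*7.9^2) = 176.3 MPa

176.3


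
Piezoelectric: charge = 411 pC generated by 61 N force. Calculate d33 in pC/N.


d33 = 411 / 61 = 6.7 pC/N

6.7


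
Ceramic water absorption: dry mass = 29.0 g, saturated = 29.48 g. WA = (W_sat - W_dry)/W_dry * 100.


WA = (29.48 - 29.0) / 29.0 * 100 = 1.66%

1.66


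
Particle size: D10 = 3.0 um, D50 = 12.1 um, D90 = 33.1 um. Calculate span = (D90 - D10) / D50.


Span = (33.1 - 3.0) / 12.1 = 30.1 / 12.1 = 2.488

2.488


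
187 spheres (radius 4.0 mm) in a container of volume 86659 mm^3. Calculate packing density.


V_sphere = 4/3*pi*4.0^3 = 268.0826 mm^3
Total V = 187*268.0826 = 50131.4462 mm^3
PD = 50131.4462 / 86659 = 0.578

0.578


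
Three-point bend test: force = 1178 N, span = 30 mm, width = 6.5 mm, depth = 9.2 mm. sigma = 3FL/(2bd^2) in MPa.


sigma = 3*1178*30/(2*6.5*9.2^2) = 96.4 MPa

96.4


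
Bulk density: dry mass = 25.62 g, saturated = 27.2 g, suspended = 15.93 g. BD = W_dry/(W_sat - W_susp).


BD = 25.62 / (27.2 - 15.93) = 25.62 / 11.27 = 2.273 g/cm^3

2.273


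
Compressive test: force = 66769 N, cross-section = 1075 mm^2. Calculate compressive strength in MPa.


CS = 66769 / 1075 = 62.1 MPa

62.1


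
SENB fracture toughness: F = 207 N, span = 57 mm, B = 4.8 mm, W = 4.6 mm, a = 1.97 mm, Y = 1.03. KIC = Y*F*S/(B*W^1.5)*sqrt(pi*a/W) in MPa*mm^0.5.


KIC = 1.03*207*57/(4.8*4.6^1.5)*sqrt(pi*1.97/4.6) = 297.67

297.67


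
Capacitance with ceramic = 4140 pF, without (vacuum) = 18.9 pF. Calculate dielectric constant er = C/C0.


er = 4140 / 18.9 = 219.05

219.05


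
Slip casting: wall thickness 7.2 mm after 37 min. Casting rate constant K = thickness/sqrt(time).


K = 7.2 / sqrt(37) = 7.2 / 6.0828 = 1.184 mm/min^0.5

1.184


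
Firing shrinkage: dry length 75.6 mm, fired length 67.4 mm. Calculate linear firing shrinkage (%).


FS = (75.6 - 67.4) / 75.6 * 100 = 10.85%

10.85


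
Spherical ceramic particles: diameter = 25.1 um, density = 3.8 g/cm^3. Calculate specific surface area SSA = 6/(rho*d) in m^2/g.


SSA = 6 / (3.8 * 25.1) = 0.063 m^2/g

0.063


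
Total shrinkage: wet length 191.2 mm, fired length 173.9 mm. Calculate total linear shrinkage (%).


TS = (191.2 - 173.9) / 191.2 * 100 = 9.05%

9.05


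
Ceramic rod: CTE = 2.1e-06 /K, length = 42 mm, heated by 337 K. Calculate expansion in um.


dL = 2.1e-06 * 42 * 337 * 1000 = 29.723 um

29.723


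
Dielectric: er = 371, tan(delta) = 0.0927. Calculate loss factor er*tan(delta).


Loss = 371 * 0.0927 = 34.392

34.392


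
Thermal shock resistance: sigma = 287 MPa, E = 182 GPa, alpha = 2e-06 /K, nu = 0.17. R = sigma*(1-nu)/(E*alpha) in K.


R = 287*(1-0.17)/(182*1000*2e-06) = 654 K

654


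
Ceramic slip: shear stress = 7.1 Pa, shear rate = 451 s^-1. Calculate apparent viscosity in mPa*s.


eta = tau/gamma * 1000 = 7.1/451 * 1000 = 15.7 mPa*s

15.7


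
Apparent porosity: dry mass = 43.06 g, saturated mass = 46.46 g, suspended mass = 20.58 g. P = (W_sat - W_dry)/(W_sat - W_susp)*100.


P = (46.46 - 43.06) / (46.46 - 20.58) * 100 = 3.4 / 25.88 * 100 = 13.1%

13.1


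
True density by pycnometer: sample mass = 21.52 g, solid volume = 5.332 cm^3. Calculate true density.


TD = 21.52 / 5.332 = 4.036 g/cm^3

4.036


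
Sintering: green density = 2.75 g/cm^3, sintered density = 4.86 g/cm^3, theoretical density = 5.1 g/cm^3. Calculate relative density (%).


Relative = 4.86 / 5.1 * 100 = 95.3%

95.3


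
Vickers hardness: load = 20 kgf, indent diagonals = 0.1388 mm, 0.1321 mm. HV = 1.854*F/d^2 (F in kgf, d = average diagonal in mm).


d_avg = (0.1388+0.1321)/2 = 0.13545 mm
HV = 1.854*20/0.13545^2 = 2021

2021


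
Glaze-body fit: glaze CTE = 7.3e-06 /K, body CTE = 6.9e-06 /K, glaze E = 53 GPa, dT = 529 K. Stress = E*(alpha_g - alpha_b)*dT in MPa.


Stress = 53*1000*(7.3e-06 - 6.9e-06)*529 = 11.2 MPa

11.2


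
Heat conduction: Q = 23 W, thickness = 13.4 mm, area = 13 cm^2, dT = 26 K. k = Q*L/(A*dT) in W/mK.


k = 23*13.4/1000/(13/10000*26) = 9.12 W/mK

9.12


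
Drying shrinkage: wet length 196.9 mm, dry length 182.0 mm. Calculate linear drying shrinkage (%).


DS = (196.9 - 182.0) / 196.9 * 100 = 7.57%

7.57


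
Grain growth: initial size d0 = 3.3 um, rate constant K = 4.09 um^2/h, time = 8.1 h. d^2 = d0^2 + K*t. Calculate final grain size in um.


d^2 = 3.3^2 + 4.09*8.1 = 44.019
d = sqrt(44.019) = 6.63 um

6.63


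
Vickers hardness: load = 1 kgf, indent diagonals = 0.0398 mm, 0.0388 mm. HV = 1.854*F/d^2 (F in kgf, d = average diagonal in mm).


d_avg = (0.0398+0.0388)/2 = 0.0393 mm
HV = 1.854*1/0.0393^2 = 1200

1200


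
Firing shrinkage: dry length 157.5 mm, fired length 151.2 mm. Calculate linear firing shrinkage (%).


FS = (157.5 - 151.2) / 157.5 * 100 = 4.0%

4.0


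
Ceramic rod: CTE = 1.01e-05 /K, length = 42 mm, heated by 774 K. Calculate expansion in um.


dL = 1.01e-05 * 42 * 774 * 1000 = 328.331 um

328.331


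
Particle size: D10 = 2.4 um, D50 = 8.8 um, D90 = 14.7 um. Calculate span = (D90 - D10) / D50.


Span = (14.7 - 2.4) / 8.8 = 12.3 / 8.8 = 1.398

1.398


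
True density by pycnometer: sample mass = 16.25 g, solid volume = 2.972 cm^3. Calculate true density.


TD = 16.25 / 2.972 = 5.468 g/cm^3

5.468


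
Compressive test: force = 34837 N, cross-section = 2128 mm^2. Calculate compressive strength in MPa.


CS = 34837 / 2128 = 16.4 MPa

16.4


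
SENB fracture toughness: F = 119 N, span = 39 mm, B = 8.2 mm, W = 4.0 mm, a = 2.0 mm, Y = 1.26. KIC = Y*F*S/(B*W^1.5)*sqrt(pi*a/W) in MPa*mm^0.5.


KIC = 1.26*119*39/(8.2*4.0^1.5)*sqrt(pi*2.0/4.0) = 111.72

111.72


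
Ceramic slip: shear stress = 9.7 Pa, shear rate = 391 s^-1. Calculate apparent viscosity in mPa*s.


eta = tau/gamma * 1000 = 9.7/391 * 1000 = 24.8 mPa*s

24.8


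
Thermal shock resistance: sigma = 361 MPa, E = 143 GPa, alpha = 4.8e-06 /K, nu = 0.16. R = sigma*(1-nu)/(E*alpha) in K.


R = 361*(1-0.16)/(143*1000*4.8e-06) = 442 K

442


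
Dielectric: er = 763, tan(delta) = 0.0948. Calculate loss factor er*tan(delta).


Loss = 763 * 0.0948 = 72.332

72.332


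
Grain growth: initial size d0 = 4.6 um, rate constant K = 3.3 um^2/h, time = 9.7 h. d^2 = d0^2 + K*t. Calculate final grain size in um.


d^2 = 4.6^2 + 3.3*9.7 = 53.17
d = sqrt(53.17) = 7.29 um

7.29


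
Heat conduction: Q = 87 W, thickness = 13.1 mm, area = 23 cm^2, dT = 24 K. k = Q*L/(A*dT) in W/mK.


k = 87*13.1/1000/(23/10000*24) = 20.65 W/mK

20.65


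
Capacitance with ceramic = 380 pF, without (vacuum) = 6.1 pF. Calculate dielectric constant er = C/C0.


er = 380 / 6.1 = 62.3

62.3


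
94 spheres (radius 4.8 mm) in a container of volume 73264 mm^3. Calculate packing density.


V_sphere = 4/3*pi*4.8^3 = 463.2467 mm^3
Total V = 94*463.2467 = 43545.1898 mm^3
PD = 43545.1898 / 73264 = 0.594

0.594


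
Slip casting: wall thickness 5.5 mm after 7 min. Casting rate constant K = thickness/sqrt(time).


K = 5.5 / sqrt(7) = 5.5 / 2.6458 = 2.079 mm/min^0.5

2.079


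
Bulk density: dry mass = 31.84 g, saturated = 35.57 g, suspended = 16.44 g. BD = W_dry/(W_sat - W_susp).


BD = 31.84 / (35.57 - 16.44) = 31.84 / 19.13 = 1.664 g/cm^3

1.664


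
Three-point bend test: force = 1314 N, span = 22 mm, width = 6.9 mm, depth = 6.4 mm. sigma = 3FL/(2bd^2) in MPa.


sigma = 3*1314*22/(2*6.9*6.4^2) = 153.4 MPa

153.4


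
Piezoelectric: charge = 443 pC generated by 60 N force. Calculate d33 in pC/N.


d33 = 443 / 60 = 7.4 pC/N

7.4


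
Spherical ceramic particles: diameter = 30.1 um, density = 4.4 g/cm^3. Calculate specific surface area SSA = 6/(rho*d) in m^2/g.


SSA = 6 / (4.4 * 30.1) = 0.045 m^2/g

0.045


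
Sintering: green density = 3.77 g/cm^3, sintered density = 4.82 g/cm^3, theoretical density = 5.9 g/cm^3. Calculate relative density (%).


Relative = 4.82 / 5.9 * 100 = 81.7%

81.7


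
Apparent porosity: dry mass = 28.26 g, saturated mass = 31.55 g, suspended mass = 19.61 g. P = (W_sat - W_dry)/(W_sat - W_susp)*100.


P = (31.55 - 28.26) / (31.55 - 19.61) * 100 = 3.29 / 11.94 * 100 = 27.6%

27.6


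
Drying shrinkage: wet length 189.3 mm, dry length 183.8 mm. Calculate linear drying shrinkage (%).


DS = (189.3 - 183.8) / 189.3 * 100 = 2.91%

2.91


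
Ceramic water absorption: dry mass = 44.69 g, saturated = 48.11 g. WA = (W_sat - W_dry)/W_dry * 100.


WA = (48.11 - 44.69) / 44.69 * 100 = 7.65%

7.65


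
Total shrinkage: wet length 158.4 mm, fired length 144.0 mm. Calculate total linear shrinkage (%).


TS = (158.4 - 144.0) / 158.4 * 100 = 9.09%

9.09


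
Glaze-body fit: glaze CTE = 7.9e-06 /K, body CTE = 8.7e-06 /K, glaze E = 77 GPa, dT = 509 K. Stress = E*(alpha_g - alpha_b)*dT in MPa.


Stress = 77*1000*(7.9e-06 - 8.7e-06)*509 = -31.4 MPa

-31.4


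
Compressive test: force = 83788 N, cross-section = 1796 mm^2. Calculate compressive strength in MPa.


CS = 83788 / 1796 = 46.7 MPa

46.7


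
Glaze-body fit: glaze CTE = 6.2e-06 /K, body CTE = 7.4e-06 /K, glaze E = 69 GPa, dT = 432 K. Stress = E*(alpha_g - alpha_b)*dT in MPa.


Stress = 69*1000*(6.2e-06 - 7.4e-06)*432 = -35.8 MPa

-35.8


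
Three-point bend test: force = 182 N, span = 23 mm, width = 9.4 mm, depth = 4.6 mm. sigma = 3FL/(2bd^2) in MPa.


sigma = 3*182*23/(2*9.4*4.6^2) = 31.6 MPa

31.6


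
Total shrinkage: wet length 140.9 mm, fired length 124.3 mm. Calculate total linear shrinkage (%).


TS = (140.9 - 124.3) / 140.9 * 100 = 11.78%

11.78


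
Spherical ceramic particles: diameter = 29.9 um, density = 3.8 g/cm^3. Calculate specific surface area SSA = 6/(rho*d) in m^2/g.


SSA = 6 / (3.8 * 29.9) = 0.053 m^2/g

0.053


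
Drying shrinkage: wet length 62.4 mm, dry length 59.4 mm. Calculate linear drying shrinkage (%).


DS = (62.4 - 59.4) / 62.4 * 100 = 4.81%

4.81


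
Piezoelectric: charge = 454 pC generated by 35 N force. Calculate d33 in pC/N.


d33 = 454 / 35 = 13.0 pC/N

13.0


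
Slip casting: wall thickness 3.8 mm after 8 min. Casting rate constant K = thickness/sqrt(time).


K = 3.8 / sqrt(8) = 3.8 / 2.8284 = 1.344 mm/min^0.5

1.344


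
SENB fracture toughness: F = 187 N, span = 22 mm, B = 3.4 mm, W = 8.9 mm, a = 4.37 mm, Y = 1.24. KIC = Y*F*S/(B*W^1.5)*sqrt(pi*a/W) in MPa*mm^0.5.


KIC = 1.24*187*22/(3.4*8.9^1.5)*sqrt(pi*4.37/8.9) = 70.18

70.18


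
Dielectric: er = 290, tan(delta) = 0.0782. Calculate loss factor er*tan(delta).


Loss = 290 * 0.0782 = 22.678

22.678


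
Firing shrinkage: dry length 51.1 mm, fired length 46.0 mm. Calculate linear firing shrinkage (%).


FS = (51.1 - 46.0) / 51.1 * 100 = 9.98%

9.98


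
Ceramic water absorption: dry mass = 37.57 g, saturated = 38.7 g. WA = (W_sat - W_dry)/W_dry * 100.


WA = (38.7 - 37.57) / 37.57 * 100 = 3.01%

3.01


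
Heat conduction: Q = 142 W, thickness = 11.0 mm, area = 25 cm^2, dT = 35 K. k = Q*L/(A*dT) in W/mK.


k = 142*11.0/1000/(25/10000*35) = 17.85 W/mK

17.85


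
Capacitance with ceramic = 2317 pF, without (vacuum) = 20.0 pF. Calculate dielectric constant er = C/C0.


er = 2317 / 20.0 = 115.85

115.85


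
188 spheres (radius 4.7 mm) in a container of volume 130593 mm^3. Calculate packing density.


V_sphere = 4/3*pi*4.7^3 = 434.8928 mm^3
Total V = 188*434.8928 = 81759.8464 mm^3
PD = 81759.8464 / 130593 = 0.626

0.626


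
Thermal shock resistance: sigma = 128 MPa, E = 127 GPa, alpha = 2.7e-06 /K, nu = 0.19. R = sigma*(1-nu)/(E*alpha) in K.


R = 128*(1-0.19)/(127*1000*2.7e-06) = 302 K

302


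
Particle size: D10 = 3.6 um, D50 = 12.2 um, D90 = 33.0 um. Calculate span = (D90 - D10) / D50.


Span = (33.0 - 3.6) / 12.2 = 29.4 / 12.2 = 2.41

2.41


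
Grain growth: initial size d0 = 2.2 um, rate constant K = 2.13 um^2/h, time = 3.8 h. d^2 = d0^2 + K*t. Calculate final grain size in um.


d^2 = 2.2^2 + 2.13*3.8 = 12.934
d = sqrt(12.934) = 3.6 um

3.6


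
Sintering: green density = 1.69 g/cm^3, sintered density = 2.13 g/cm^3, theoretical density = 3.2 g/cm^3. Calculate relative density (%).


Relative = 2.13 / 3.2 * 100 = 66.6%

66.6


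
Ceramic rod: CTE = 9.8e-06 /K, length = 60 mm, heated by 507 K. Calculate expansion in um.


dL = 9.8e-06 * 60 * 507 * 1000 = 298.116 um

298.116


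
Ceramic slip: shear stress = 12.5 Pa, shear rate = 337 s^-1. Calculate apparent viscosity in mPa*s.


eta = tau/gamma * 1000 = 12.5/337 * 1000 = 37.1 mPa*s

37.1


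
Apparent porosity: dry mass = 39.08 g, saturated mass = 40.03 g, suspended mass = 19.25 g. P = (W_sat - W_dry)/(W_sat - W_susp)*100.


P = (40.03 - 39.08) / (40.03 - 19.25) * 100 = 0.95 / 20.78 * 100 = 4.6%

4.6


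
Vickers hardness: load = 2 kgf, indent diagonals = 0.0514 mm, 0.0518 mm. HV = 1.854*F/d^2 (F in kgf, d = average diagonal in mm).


d_avg = (0.0514+0.0518)/2 = 0.0516 mm
HV = 1.854*2/0.0516^2 = 1393

1393


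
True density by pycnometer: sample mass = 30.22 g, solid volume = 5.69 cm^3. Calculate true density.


TD = 30.22 / 5.69 = 5.311 g/cm^3

5.311


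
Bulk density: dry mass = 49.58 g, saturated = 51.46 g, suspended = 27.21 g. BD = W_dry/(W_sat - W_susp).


BD = 49.58 / (51.46 - 27.21) = 49.58 / 24.25 = 2.045 g/cm^3

2.045


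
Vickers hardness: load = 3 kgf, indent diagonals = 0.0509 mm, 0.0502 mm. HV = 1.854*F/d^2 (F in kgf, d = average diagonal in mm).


d_avg = (0.0509+0.0502)/2 = 0.05055 mm
HV = 1.854*3/0.05055^2 = 2177

2177


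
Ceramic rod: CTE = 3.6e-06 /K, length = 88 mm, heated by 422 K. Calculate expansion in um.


dL = 3.6e-06 * 88 * 422 * 1000 = 133.69 um

133.69


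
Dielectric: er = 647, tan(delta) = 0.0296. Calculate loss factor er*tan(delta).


Loss = 647 * 0.0296 = 19.151

19.151


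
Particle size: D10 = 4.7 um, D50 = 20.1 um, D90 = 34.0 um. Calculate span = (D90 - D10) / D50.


Span = (34.0 - 4.7) / 20.1 = 29.3 / 20.1 = 1.458

1.458


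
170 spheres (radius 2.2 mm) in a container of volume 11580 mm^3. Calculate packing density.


V_sphere = 4/3*pi*2.2^3 = 44.6022 mm^3
Total V = 170*44.6022 = 7582.374 mm^3
PD = 7582.374 / 11580 = 0.655

0.655


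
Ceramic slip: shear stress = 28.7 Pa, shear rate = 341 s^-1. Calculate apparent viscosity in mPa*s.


eta = tau/gamma * 1000 = 28.7/341 * 1000 = 84.2 mPa*s

84.2


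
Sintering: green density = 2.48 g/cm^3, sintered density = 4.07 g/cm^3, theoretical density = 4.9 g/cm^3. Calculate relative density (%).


Relative = 4.07 / 4.9 * 100 = 83.1%

83.1


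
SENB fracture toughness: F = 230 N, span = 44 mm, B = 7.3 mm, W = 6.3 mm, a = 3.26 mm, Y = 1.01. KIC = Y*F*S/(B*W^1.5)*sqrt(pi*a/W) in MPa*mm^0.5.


KIC = 1.01*230*44/(7.3*6.3^1.5)*sqrt(pi*3.26/6.3) = 112.9

112.9


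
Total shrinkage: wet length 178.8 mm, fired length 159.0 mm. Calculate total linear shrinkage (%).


TS = (178.8 - 159.0) / 178.8 * 100 = 11.07%

11.07


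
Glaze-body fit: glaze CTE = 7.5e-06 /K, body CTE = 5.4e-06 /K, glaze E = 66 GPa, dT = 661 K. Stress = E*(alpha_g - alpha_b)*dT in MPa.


Stress = 66*1000*(7.5e-06 - 5.4e-06)*661 = 91.6 MPa

91.6


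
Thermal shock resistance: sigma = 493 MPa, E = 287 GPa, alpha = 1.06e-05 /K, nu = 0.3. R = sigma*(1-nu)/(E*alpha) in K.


R = 493*(1-0.3)/(287*1000*1.06e-05) = 113 K

113


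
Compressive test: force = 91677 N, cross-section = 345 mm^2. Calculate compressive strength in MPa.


CS = 91677 / 345 = 265.7 MPa

265.7


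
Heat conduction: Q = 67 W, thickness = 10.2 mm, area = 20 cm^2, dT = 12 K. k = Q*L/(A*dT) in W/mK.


k = 67*10.2/1000/(20/10000*12) = 28.48 W/mK

28.48


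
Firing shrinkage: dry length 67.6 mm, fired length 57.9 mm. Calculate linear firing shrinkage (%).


FS = (67.6 - 57.9) / 67.6 * 100 = 14.35%

14.35


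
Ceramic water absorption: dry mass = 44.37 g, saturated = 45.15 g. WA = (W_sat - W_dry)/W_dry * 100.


WA = (45.15 - 44.37) / 44.37 * 100 = 1.76%

1.76


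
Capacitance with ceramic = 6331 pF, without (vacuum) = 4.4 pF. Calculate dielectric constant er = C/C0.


er = 6331 / 4.4 = 1438.86

1438.86


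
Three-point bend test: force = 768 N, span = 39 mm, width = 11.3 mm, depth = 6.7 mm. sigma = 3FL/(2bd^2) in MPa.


sigma = 3*768*39/(2*11.3*6.7^2) = 88.6 MPa

88.6


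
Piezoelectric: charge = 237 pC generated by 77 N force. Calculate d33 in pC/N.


d33 = 237 / 77 = 3.1 pC/N

3.1


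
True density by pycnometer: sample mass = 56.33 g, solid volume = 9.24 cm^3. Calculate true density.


TD = 56.33 / 9.24 = 6.096 g/cm^3

6.096


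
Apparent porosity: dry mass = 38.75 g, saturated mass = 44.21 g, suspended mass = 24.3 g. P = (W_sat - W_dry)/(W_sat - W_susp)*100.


P = (44.21 - 38.75) / (44.21 - 24.3) * 100 = 5.46 / 19.91 * 100 = 27.4%

27.4


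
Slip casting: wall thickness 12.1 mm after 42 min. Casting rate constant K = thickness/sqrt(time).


K = 12.1 / sqrt(42) = 12.1 / 6.4807 = 1.867 mm/min^0.5

1.867


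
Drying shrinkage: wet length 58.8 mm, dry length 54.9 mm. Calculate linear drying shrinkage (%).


DS = (58.8 - 54.9) / 58.8 * 100 = 6.63%

6.63


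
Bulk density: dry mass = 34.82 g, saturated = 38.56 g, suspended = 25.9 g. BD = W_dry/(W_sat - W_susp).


BD = 34.82 / (38.56 - 25.9) = 34.82 / 12.66 = 2.75 g/cm^3

2.75


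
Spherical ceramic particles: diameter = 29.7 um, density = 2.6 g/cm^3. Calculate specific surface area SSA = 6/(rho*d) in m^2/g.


SSA = 6 / (2.6 * 29.7) = 0.078 m^2/g

0.078


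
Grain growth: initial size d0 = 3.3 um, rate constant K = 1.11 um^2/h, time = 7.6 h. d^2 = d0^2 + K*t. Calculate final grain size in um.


d^2 = 3.3^2 + 1.11*7.6 = 19.326
d = sqrt(19.326) = 4.4 um

4.4


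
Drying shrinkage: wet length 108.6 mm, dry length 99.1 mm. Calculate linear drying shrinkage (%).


DS = (108.6 - 99.1) / 108.6 * 100 = 8.75%

8.75


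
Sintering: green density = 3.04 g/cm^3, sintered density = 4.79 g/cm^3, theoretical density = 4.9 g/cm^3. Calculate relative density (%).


Relative = 4.79 / 4.9 * 100 = 97.8%

97.8


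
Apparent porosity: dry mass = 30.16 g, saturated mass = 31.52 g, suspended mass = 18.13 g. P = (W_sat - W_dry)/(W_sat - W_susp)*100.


P = (31.52 - 30.16) / (31.52 - 18.13) * 100 = 1.36 / 13.39 * 100 = 10.2%

10.2


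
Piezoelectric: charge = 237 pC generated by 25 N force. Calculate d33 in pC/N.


d33 = 237 / 25 = 9.5 pC/N

9.5


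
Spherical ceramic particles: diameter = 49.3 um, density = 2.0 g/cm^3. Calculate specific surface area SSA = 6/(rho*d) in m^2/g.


SSA = 6 / (2.0 * 49.3) = 0.061 m^2/g

0.061


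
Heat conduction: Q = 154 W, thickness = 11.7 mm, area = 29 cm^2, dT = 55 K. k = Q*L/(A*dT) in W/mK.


k = 154*11.7/1000/(29/10000*55) = 11.3 W/mK

11.3


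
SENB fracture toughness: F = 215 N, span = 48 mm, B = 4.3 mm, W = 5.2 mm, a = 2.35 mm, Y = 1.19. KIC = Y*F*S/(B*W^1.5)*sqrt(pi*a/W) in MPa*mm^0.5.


KIC = 1.19*215*48/(4.3*5.2^1.5)*sqrt(pi*2.35/5.2) = 286.99

286.99


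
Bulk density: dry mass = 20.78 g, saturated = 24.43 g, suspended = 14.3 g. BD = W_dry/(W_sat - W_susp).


BD = 20.78 / (24.43 - 14.3) = 20.78 / 10.13 = 2.051 g/cm^3

2.051


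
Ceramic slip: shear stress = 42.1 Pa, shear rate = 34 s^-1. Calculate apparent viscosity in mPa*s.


eta = tau/gamma * 1000 = 42.1/34 * 1000 = 1238.2 mPa*s

1238.2


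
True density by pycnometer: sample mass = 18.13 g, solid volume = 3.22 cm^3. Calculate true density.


TD = 18.13 / 3.22 = 5.63 g/cm^3

5.63


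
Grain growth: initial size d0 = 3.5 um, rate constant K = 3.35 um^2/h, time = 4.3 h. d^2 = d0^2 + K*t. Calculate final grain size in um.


d^2 = 3.5^2 + 3.35*4.3 = 26.655
d = sqrt(26.655) = 5.16 um

5.16


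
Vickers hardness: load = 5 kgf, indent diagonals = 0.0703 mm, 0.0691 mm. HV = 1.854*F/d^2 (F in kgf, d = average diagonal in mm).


d_avg = (0.0703+0.0691)/2 = 0.0697 mm
HV = 1.854*5/0.0697^2 = 1908

1908


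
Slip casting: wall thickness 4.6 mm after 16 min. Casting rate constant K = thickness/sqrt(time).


K = 4.6 / sqrt(16) = 4.6 / 4.0 = 1.15 mm/min^0.5

1.15


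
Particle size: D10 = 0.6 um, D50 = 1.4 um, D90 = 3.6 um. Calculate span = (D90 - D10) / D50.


Span = (3.6 - 0.6) / 1.4 = 3.0 / 1.4 = 2.143

2.143


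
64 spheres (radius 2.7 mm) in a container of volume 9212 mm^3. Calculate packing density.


V_sphere = 4/3*pi*2.7^3 = 82.448 mm^3
Total V = 64*82.448 = 5276.672 mm^3
PD = 5276.672 / 9212 = 0.573

0.573


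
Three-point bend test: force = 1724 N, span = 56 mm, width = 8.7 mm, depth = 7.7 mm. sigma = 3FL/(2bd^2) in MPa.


sigma = 3*1724*56/(2*8.7*7.7^2) = 280.7 MPa

280.7


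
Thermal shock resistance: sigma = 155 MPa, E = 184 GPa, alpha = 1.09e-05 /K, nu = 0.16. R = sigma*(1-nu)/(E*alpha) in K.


R = 155*(1-0.16)/(184*1000*1.09e-05) = 65 K

65


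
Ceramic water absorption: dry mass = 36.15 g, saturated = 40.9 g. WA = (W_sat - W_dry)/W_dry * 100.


WA = (40.9 - 36.15) / 36.15 * 100 = 13.14%

13.14


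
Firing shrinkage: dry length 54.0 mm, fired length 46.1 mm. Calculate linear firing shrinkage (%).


FS = (54.0 - 46.1) / 54.0 * 100 = 14.63%

14.63


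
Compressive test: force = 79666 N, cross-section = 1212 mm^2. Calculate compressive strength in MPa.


CS = 79666 / 1212 = 65.7 MPa

65.7


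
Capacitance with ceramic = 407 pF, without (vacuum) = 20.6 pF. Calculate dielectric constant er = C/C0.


er = 407 / 20.6 = 19.76

19.76


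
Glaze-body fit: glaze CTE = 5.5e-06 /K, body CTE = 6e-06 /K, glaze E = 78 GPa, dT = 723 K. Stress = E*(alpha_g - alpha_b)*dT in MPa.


Stress = 78*1000*(5.5e-06 - 6e-06)*723 = -28.2 MPa

-28.2


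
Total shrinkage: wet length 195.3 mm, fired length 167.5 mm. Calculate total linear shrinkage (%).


TS = (195.3 - 167.5) / 195.3 * 100 = 14.23%

14.23


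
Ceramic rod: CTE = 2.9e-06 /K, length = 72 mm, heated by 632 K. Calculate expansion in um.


dL = 2.9e-06 * 72 * 632 * 1000 = 131.962 um

131.962


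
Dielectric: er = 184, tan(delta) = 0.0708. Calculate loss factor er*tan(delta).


Loss = 184 * 0.0708 = 13.027

13.027


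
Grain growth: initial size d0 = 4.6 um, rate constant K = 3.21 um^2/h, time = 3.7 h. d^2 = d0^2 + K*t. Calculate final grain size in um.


d^2 = 4.6^2 + 3.21*3.7 = 33.037
d = sqrt(33.037) = 5.75 um

5.75


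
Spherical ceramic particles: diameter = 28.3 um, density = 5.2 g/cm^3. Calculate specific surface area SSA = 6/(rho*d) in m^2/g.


SSA = 6 / (5.2 * 28.3) = 0.041 m^2/g

0.041


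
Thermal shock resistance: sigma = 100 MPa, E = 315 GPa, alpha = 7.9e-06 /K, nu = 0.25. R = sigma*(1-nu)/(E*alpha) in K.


R = 100*(1-0.25)/(315*1000*7.9e-06) = 30 K

30


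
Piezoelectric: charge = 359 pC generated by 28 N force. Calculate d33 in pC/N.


d33 = 359 / 28 = 12.8 pC/N

12.8


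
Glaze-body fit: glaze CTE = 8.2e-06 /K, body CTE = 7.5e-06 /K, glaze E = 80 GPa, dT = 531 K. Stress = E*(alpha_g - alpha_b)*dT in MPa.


Stress = 80*1000*(8.2e-06 - 7.5e-06)*531 = 29.7 MPa

29.7


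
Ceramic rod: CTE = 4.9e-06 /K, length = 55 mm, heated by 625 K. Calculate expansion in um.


dL = 4.9e-06 * 55 * 625 * 1000 = 168.438 um

168.438


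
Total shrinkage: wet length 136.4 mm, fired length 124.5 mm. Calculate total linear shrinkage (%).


TS = (136.4 - 124.5) / 136.4 * 100 = 8.72%

8.72


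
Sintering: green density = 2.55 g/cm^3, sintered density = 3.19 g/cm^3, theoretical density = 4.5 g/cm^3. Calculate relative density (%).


Relative = 3.19 / 4.5 * 100 = 70.9%

70.9


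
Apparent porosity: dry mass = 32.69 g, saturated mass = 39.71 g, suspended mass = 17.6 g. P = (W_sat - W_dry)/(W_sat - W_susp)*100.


P = (39.71 - 32.69) / (39.71 - 17.6) * 100 = 7.02 / 22.11 * 100 = 31.8%

31.8


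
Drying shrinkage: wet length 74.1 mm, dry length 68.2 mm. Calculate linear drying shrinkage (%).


DS = (74.1 - 68.2) / 74.1 * 100 = 7.96%

7.96


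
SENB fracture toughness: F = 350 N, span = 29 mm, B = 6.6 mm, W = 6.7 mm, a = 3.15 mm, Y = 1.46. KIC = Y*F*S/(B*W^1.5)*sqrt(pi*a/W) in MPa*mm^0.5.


KIC = 1.46*350*29/(6.6*6.7^1.5)*sqrt(pi*3.15/6.7) = 157.35

157.35


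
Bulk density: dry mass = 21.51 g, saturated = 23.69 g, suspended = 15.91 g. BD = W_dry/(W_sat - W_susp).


BD = 21.51 / (23.69 - 15.91) = 21.51 / 7.78 = 2.765 g/cm^3

2.765


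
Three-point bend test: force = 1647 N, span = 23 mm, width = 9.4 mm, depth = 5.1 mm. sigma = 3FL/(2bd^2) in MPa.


sigma = 3*1647*23/(2*9.4*5.1^2) = 232.4 MPa

232.4


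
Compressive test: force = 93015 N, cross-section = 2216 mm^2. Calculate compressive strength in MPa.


CS = 93015 / 2216 = 42.0 MPa

42.0


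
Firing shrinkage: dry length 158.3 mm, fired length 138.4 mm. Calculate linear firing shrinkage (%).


FS = (158.3 - 138.4) / 158.3 * 100 = 12.57%

12.57


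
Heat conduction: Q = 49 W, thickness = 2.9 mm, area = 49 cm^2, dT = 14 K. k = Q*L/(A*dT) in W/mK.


k = 49*2.9/1000/(49/10000*14) = 2.07 W/mK

2.07


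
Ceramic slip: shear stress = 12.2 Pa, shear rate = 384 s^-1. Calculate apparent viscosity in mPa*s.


eta = tau/gamma * 1000 = 12.2/384 * 1000 = 31.8 mPa*s

31.8


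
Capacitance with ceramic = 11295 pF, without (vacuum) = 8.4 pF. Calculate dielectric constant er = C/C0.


er = 11295 / 8.4 = 1344.64

1344.64


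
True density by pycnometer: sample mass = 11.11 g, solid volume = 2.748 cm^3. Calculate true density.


TD = 11.11 / 2.748 = 4.043 g/cm^3

4.043


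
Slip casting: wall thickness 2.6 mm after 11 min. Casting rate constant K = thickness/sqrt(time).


K = 2.6 / sqrt(11) = 2.6 / 3.3166 = 0.784 mm/min^0.5

0.784


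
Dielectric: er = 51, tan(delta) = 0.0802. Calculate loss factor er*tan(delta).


Loss = 51 * 0.0802 = 4.09

4.09


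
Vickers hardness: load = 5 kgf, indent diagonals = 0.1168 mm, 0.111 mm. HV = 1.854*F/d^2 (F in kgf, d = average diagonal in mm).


d_avg = (0.1168+0.111)/2 = 0.1139 mm
HV = 1.854*5/0.1139^2 = 715

715


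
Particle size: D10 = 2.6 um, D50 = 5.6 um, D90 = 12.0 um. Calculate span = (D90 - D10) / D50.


Span = (12.0 - 2.6) / 5.6 = 9.4 / 5.6 = 1.679

1.679


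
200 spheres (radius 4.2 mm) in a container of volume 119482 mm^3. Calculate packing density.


V_sphere = 4/3*pi*4.2^3 = 310.3391 mm^3
Total V = 200*310.3391 = 62067.82 mm^3
PD = 62067.82 / 119482 = 0.519

0.519


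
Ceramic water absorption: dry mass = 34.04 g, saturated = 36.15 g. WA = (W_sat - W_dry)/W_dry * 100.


WA = (36.15 - 34.04) / 34.04 * 100 = 6.2%

6.2


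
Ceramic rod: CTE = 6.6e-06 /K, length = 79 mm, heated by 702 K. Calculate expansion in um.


dL = 6.6e-06 * 79 * 702 * 1000 = 366.023 um

366.023


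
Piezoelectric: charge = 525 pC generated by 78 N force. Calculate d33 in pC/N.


d33 = 525 / 78 = 6.7 pC/N

6.7


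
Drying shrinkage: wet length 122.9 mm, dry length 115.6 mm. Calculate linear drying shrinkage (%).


DS = (122.9 - 115.6) / 122.9 * 100 = 5.94%

5.94


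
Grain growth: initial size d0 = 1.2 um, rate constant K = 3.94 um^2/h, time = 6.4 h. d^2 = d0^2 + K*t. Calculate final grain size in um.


d^2 = 1.2^2 + 3.94*6.4 = 26.656
d = sqrt(26.656) = 5.16 um

5.16


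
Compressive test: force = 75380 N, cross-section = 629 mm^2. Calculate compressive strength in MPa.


CS = 75380 / 629 = 119.8 MPa

119.8


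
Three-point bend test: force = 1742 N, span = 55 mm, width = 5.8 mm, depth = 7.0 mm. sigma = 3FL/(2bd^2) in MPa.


sigma = 3*1742*55/(2*5.8*7.0^2) = 505.7 MPa

505.7


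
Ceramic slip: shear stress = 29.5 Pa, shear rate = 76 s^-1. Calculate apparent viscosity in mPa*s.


eta = tau/gamma * 1000 = 29.5/76 * 1000 = 388.2 mPa*s

388.2


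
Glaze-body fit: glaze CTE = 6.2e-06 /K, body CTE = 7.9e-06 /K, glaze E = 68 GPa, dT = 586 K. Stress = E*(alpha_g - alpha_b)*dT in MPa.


Stress = 68*1000*(6.2e-06 - 7.9e-06)*586 = -67.7 MPa

-67.7


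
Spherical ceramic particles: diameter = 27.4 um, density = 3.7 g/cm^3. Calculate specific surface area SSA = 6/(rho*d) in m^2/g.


SSA = 6 / (3.7 * 27.4) = 0.059 m^2/g

0.059


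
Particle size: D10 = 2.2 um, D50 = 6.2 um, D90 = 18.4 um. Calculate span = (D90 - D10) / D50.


Span = (18.4 - 2.2) / 6.2 = 16.2 / 6.2 = 2.613

2.613


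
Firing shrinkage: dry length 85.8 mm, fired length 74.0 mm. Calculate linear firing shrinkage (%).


FS = (85.8 - 74.0) / 85.8 * 100 = 13.75%

13.75


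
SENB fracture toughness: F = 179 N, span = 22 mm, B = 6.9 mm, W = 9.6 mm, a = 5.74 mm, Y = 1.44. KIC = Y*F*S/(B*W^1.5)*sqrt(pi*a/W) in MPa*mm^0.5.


KIC = 1.44*179*22/(6.9*9.6^1.5)*sqrt(pi*5.74/9.6) = 37.87

37.87


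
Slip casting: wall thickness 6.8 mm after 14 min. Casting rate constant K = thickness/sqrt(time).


K = 6.8 / sqrt(14) = 6.8 / 3.7417 = 1.817 mm/min^0.5

1.817


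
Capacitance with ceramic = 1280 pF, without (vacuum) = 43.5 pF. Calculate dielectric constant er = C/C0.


er = 1280 / 43.5 = 29.43

29.43


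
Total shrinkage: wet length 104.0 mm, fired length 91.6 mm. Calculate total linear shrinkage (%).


TS = (104.0 - 91.6) / 104.0 * 100 = 11.92%

11.92


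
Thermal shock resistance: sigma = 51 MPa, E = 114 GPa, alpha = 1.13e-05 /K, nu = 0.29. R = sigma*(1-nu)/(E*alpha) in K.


R = 51*(1-0.29)/(114*1000*1.13e-05) = 28 K

28


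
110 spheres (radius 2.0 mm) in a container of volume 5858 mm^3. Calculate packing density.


V_sphere = 4/3*pi*2.0^3 = 33.5103 mm^3
Total V = 110*33.5103 = 3686.133 mm^3
PD = 3686.133 / 5858 = 0.629

0.629


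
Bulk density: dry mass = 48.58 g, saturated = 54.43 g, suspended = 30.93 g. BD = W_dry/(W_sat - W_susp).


BD = 48.58 / (54.43 - 30.93) = 48.58 / 23.5 = 2.067 g/cm^3

2.067


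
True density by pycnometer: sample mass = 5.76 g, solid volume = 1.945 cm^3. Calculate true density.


TD = 5.76 / 1.945 = 2.961 g/cm^3

2.961


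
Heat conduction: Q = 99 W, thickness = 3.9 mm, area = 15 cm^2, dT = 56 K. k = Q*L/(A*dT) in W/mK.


k = 99*3.9/1000/(15/10000*56) = 4.6 W/mK

4.6


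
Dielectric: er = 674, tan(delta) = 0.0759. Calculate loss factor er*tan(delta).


Loss = 674 * 0.0759 = 51.157

51.157


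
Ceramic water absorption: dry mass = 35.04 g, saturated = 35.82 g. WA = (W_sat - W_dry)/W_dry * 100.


WA = (35.82 - 35.04) / 35.04 * 100 = 2.23%

2.23


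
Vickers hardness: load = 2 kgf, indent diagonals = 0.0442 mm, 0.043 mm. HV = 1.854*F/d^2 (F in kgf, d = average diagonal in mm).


d_avg = (0.0442+0.043)/2 = 0.0436 mm
HV = 1.854*2/0.0436^2 = 1951

1951


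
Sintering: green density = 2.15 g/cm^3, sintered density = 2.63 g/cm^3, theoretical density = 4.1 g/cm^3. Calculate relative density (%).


Relative = 2.63 / 4.1 * 100 = 64.1%

64.1


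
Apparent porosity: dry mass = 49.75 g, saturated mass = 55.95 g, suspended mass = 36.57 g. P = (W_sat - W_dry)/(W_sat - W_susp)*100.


P = (55.95 - 49.75) / (55.95 - 36.57) * 100 = 6.2 / 19.38 * 100 = 32.0%

32.0


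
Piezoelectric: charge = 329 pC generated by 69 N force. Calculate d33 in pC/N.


d33 = 329 / 69 = 4.8 pC/N

4.8


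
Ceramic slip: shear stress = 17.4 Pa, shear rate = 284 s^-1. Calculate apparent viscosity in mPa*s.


eta = tau/gamma * 1000 = 17.4/284 * 1000 = 61.3 mPa*s

61.3


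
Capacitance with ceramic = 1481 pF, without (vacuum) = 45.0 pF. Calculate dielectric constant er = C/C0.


er = 1481 / 45.0 = 32.91

32.91


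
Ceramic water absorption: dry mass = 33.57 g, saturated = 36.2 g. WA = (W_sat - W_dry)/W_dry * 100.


WA = (36.2 - 33.57) / 33.57 * 100 = 7.83%

7.83


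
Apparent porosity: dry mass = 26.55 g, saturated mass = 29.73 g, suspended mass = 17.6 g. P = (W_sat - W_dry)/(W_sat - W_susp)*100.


P = (29.73 - 26.55) / (29.73 - 17.6) * 100 = 3.18 / 12.13 * 100 = 26.2%

26.2


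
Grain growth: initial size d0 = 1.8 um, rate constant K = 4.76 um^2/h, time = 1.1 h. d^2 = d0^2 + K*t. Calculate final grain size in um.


d^2 = 1.8^2 + 4.76*1.1 = 8.476
d = sqrt(8.476) = 2.91 um

2.91


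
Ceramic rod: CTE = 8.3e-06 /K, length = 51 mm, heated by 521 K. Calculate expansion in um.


dL = 8.3e-06 * 51 * 521 * 1000 = 220.539 um

220.539


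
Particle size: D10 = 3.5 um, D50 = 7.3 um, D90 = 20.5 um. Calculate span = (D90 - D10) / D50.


Span = (20.5 - 3.5) / 7.3 = 17.0 / 7.3 = 2.329

2.329


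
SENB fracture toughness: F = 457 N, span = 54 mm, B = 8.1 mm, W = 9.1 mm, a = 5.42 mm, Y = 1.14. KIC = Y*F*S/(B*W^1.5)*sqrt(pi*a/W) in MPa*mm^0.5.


KIC = 1.14*457*54/(8.1*9.1^1.5)*sqrt(pi*5.42/9.1) = 173.07

173.07


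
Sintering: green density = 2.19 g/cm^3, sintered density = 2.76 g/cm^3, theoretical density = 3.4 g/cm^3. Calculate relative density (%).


Relative = 2.76 / 3.4 * 100 = 81.2%

81.2


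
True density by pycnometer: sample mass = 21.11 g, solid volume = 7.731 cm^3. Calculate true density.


TD = 21.11 / 7.731 = 2.731 g/cm^3

2.731


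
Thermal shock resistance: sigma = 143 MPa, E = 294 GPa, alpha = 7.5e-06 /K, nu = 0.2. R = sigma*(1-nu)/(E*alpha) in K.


R = 143*(1-0.2)/(294*1000*7.5e-06) = 52 K

52


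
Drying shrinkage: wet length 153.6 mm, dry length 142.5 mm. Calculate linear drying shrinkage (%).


DS = (153.6 - 142.5) / 153.6 * 100 = 7.23%

7.23


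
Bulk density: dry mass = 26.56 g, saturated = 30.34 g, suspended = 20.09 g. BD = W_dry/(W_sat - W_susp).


BD = 26.56 / (30.34 - 20.09) = 26.56 / 10.25 = 2.591 g/cm^3

2.591


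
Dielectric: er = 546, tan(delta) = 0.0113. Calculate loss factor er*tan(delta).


Loss = 546 * 0.0113 = 6.17

6.17


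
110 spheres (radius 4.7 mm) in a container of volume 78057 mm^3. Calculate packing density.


V_sphere = 4/3*pi*4.7^3 = 434.8928 mm^3
Total V = 110*434.8928 = 47838.208 mm^3
PD = 47838.208 / 78057 = 0.613

0.613


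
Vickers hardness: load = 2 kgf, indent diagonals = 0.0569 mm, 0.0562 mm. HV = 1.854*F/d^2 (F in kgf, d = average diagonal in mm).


d_avg = (0.0569+0.0562)/2 = 0.05655 mm
HV = 1.854*2/0.05655^2 = 1160

1160


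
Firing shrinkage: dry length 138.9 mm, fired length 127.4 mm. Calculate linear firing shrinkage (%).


FS = (138.9 - 127.4) / 138.9 * 100 = 8.28%

8.28


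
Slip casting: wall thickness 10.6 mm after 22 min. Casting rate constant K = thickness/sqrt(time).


K = 10.6 / sqrt(22) = 10.6 / 4.6904 = 2.26 mm/min^0.5

2.26


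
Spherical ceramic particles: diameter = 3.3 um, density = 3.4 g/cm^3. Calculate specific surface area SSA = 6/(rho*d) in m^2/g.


SSA = 6 / (3.4 * 3.3) = 0.535 m^2/g

0.535


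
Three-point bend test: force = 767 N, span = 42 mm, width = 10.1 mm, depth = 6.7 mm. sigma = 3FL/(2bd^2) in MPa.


sigma = 3*767*42/(2*10.1*6.7^2) = 106.6 MPa

106.6


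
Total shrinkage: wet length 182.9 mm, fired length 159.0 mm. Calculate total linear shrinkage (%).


TS = (182.9 - 159.0) / 182.9 * 100 = 13.07%

13.07
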